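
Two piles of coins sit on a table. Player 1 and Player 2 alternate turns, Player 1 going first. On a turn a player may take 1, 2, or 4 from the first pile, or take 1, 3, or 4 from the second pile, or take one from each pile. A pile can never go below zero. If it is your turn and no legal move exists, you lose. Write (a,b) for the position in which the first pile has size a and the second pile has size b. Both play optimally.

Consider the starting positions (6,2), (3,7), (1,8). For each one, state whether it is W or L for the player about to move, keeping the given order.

Positions with no move are L. A position that does have a move is losing for the player to move precisely when every available move leads to a winning position for the opponent. Fill in the labels:
No move ever increases a pile, so every position that can arise here has a ≤ 6 and b ≤ 8; it is enough to label the cells with 0 ≤ a ≤ 6 and 0 ≤ b ≤ 8.
Every move lowers a or b (never raises either), so fill the grid row by row in increasing a, and left to right within a row: each cell's successors are then already labelled.
      b=0  b=1  b=2  b=3  b=4  b=5  b=6  b=7  b=8
a=0:    L    W    L    W    W    W    W    L    W
a=1:    W    W    W    W    L    W    L    W    W
a=2:    W    L    W    L    W    W    W    W    L
a=3:    L    W    W    W    W    L    W    L    W
a=4:    W    W    W    W    L    W    W    W    W
a=5:    W    L    W    L    W    W    W    W    L
a=6:    L    W    W    W    W    L    W    L    W
Cells with no legal move (terminal, hence L): (0,0).
The remaining L cells, each justified by listing all of its moves:
(0,2): the only move is to (0,1)(W), a W ⇒ L
(0,7): moves to (0,6)(W), (0,4)(W), (0,3)(W); every one is W ⇒ L
(1,4): moves to (0,4)(W), (1,3)(W), (1,1)(W), (1,0)(W), (0,3)(W); every one is W ⇒ L
(1,6): moves to (0,6)(W), (1,5)(W), (1,3)(W), (1,2)(W), (0,5)(W); every one is W ⇒ L
(2,1): moves to (1,1)(W), (0,1)(W), (2,0)(W), (1,0)(W); every one is W ⇒ L
(2,3): moves to (1,3)(W), (0,3)(W), (2,2)(W), (2,0)(W), (1,2)(W); every one is W ⇒ L
(2,8): moves to (1,8)(W), (0,8)(W), (2,7)(W), (2,5)(W), (2,4)(W), (1,7)(W); every one is W ⇒ L
(3,0): moves to (2,0)(W), (1,0)(W); every one is W ⇒ L
(3,5): moves to (2,5)(W), (1,5)(W), (3,4)(W), (3,2)(W), (3,1)(W), (2,4)(W); every one is W ⇒ L
(3,7): moves to (2,7)(W), (1,7)(W), (3,6)(W), (3,4)(W), (3,3)(W), (2,6)(W); every one is W ⇒ L
(4,4): moves to (3,4)(W), (2,4)(W), (0,4)(W), (4,3)(W), (4,1)(W), (4,0)(W), (3,3)(W); every one is W ⇒ L
(5,1): moves to (4,1)(W), (3,1)(W), (1,1)(W), (5,0)(W), (4,0)(W); every one is W ⇒ L
(5,3): moves to (4,3)(W), (3,3)(W), (1,3)(W), (5,2)(W), (5,0)(W), (4,2)(W); every one is W ⇒ L
(5,8): moves to (4,8)(W), (3,8)(W), (1,8)(W), (5,7)(W), (5,5)(W), (5,4)(W), (4,7)(W); every one is W ⇒ L
(6,0): moves to (5,0)(W), (4,0)(W), (2,0)(W); every one is W ⇒ L
(6,5): moves to (5,5)(W), (4,5)(W), (2,5)(W), (6,4)(W), (6,2)(W), (6,1)(W), (5,4)(W); every one is W ⇒ L
(6,7): moves to (5,7)(W), (4,7)(W), (2,7)(W), (6,6)(W), (6,4)(W), (6,3)(W), (5,6)(W); every one is W ⇒ L
Every other cell has at least one move into one of the L cells above, so it is W.
(6,2): the move to (5,1) reaches an L cell, so W
(3,7): one of the L cells justified above, so L
(1,8): the move to (1,4) reaches an L cell, so W

(6,2): W, (3,7): L, (1,8): W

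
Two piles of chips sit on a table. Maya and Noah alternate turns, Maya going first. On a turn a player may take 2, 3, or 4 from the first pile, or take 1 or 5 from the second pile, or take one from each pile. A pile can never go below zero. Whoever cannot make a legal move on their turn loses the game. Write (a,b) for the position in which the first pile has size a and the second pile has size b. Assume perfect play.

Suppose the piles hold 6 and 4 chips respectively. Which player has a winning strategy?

Positions with no move are L. A position that does have a move is losing for the player to move precisely when every available move leads to a winning position for the opponent. Fill in the labels:
No move ever increases a pile, so every position that can arise here has a ≤ 6 and b ≤ 4; it is enough to label the cells with 0 ≤ a ≤ 6 and 0 ≤ b ≤ 4.
Every move lowers a or b (never raises either), so fill the grid row by row in increasing a, and left to right within a row: each cell's successors are then already labelled.
      b=0  b=1  b=2  b=3  b=4
a=0:    L    W    L    W    L
a=1:    L    W    L    W    L
a=2:    W    W    W    W    W
a=3:    W    L    W    L    W
a=4:    W    L    W    L    W
a=5:    W    W    W    W    W
a=6:    L    W    L    W    L
Cells with no legal move (terminal, hence L): (0,0), (1,0).
The remaining L cells, each justified by listing all of its moves:
(0,2): →(0,1)(W) only, which is W, so L
(0,4): →(0,3)(W) only, which is W, so L
(1,2): →(1,1)(W), (0,1)(W) — all W, so L
(1,4): →(1,3)(W), (0,3)(W) — all W, so L
(3,1): →(1,1)(W), (0,1)(W), (3,0)(W), (2,0)(W) — all W, so L
(3,3): →(1,3)(W), (0,3)(W), (3,2)(W), (2,2)(W) — all W, so L
(4,1): →(2,1)(W), (1,1)(W), (0,1)(W), (4,0)(W), (3,0)(W) — all W, so L
(4,3): →(2,3)(W), (1,3)(W), (0,3)(W), (4,2)(W), (3,2)(W) — all W, so L
(6,0): →(4,0)(W), (3,0)(W), (2,0)(W) — all W, so L
(6,2): →(4,2)(W), (3,2)(W), (2,2)(W), (6,1)(W), (5,1)(W) — all W, so L
(6,4): →(4,4)(W), (3,4)(W), (2,4)(W), (6,3)(W), (5,3)(W) — all W, so L
Every other cell has at least one move into one of the L cells above, so it is W.
The starting position (6,4) is L: whatever Maya does, the opponent receives a W position.

Noah wins.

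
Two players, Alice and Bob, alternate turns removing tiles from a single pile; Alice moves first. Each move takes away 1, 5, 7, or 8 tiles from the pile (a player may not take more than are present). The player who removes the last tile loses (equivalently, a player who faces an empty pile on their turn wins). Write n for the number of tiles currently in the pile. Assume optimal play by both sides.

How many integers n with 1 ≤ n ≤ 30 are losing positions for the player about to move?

8

Compute win/loss labels from the base case upward. A position with no move is W. Any other position is W if it can reach an L in one move, else L.
n=0: no move; the opponent has just taken the last tile and therefore loses → W
n=1: the only move is to 0(W), a W ⇒ L
n=2: can move to 1, which is L ⇒ W
n=3: the only move is to 2(W), a W ⇒ L
n=4: can move to 3, which is L ⇒ W
n=5: moves to 4(W), 0(W); every one is W ⇒ L
n=6: can move to 5, which is L ⇒ W
n=7: moves to 6(W), 2(W), 0(W); every one is W ⇒ L
n=8: can move to 7, which is L ⇒ W
n=9: can move to 1, which is L ⇒ W
n=10: can move to 5, which is L ⇒ W
n=11: can move to 3, which is L ⇒ W
n=12: can move to 7, which is L ⇒ W
n=13: can move to 5, which is L ⇒ W
n=14: can move to 7, which is L ⇒ W
n=15: can move to 7, which is L ⇒ W
n=16: moves to 15(W), 11(W), 9(W), 8(W); every one is W ⇒ L
n=17: can move to 16, which is L ⇒ W
n=18: moves to 17(W), 13(W), 11(W), 10(W); every one is W ⇒ L
n=19: can move to 18, which is L ⇒ W
n=20: moves to 19(W), 15(W), 13(W), 12(W); every one is W ⇒ L
n=21: can move to 20, which is L ⇒ W
n=22: moves to 21(W), 17(W), 15(W), 14(W); every one is W ⇒ L
n=23: can move to 22, which is L ⇒ W
n=24: can move to 16, which is L ⇒ W
n=25: can move to 20, which is L ⇒ W
n=26: can move to 18, which is L ⇒ W
n=27: can move to 22, which is L ⇒ W
n=28: can move to 20, which is L ⇒ W
n=29: can move to 22, which is L ⇒ W
n=30: can move to 22, which is L ⇒ W
L entries with 1 ≤ n ≤ 30 (the range starts at n=1): n = 1, 3, 5, 7, 16, 18, 20, 22; that makes 8.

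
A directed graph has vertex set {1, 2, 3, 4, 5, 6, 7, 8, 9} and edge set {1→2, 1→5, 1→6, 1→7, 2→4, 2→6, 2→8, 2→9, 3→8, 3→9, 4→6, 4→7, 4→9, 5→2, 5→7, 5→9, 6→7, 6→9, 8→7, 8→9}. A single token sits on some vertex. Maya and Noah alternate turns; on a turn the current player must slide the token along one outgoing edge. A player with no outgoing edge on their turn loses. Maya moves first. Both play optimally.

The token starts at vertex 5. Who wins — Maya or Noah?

Maya wins.

Compute win/loss labels from the base case upward. A position with no move is L. Any other position is W if it can reach an L in one move, else L.
Every edge goes from a vertex to one that appears earlier in the order 9, 7, 6, 4, 8, 2, 5, 1, 3, so processing vertices in that order labels each vertex after all of its successors.
9: no outgoing edge → L
7: no outgoing edge → L
6: can move to 7, which is L ⇒ W
4: can move to 7, which is L ⇒ W
8: can move to 7, which is L ⇒ W
2: can move to 9, which is L ⇒ W
5: can move to 7, which is L ⇒ W
1: can move to 7, which is L ⇒ W
3: can move to 9, which is L ⇒ W
The starting position 5 is W: Maya should move to 7, handing over an L position.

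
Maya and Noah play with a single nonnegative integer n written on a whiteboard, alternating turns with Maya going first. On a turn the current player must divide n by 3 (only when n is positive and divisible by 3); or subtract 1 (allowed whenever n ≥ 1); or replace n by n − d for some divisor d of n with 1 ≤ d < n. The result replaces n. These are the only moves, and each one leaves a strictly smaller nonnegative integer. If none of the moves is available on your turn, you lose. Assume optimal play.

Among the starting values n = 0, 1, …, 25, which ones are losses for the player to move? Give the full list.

0, 2, 5, 7, 9, 11, 13, 16, 19, 23, 25

Build the W/L table. Terminal = L. A non-terminal position is W if it has a move to some L; otherwise it is L.
n=0: no move → L
n=1: W (go to 0, an L position)
n=2: L (sole option 1(W) is W)
n=3: W (go to 2, an L position)
n=4: W (go to 2, an L position)
n=5: L (sole option 4(W) is W)
n=6: W (go to 2, an L position)
n=7: L (sole option 6(W) is W)
n=8: W (go to 7, an L position)
n=9: L (options 3(W), 6(W), 8(W) are all W)
n=10: W (go to 5, an L position)
n=11: L (sole option 10(W) is W)
n=12: W (go to 9, an L position)
n=13: L (sole option 12(W) is W)
n=14: W (go to 7, an L position)
n=15: W (go to 5, an L position)
n=16: L (options 8(W), 12(W), 14(W), 15(W) are all W)
n=17: W (go to 16, an L position)
n=18: W (go to 9, an L position)
n=19: L (sole option 18(W) is W)
n=20: W (go to 16, an L position)
n=21: W (go to 7, an L position)
n=22: W (go to 11, an L position)
n=23: L (sole option 22(W) is W)
n=24: W (go to 16, an L position)
n=25: L (options 20(W), 24(W) are all W)
Reading off the rows marked L gives the requested list; there are 11 such values of n.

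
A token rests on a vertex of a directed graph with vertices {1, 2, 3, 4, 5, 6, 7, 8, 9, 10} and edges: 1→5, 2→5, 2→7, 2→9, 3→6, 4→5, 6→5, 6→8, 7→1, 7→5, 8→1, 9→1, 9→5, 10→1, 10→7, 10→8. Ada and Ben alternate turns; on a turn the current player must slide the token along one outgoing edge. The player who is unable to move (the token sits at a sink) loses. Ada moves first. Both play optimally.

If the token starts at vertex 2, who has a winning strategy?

Build the W/L table. Terminal = L. A non-terminal position is W if it has a move to some L; otherwise it is L.
Every edge goes from a vertex to one that appears earlier in the order 5, 1, 7, 8, 9, 2, 10, 6, 3, 4, so processing vertices in that order labels each vertex after all of its successors.
5: no outgoing edge → L
1: W (go to 5, an L position)
7: W (go to 5, an L position)
8: L (sole option 1(W) is W)
9: W (go to 5, an L position)
2: W (go to 5, an L position)
10: W (go to 8, an L position)
6: W (go to 8, an L position)
3: L (sole option 6(W) is W)
4: W (go to 5, an L position)
The starting position 2 is W: Ada should move to 5, handing over an L position.

Ada wins.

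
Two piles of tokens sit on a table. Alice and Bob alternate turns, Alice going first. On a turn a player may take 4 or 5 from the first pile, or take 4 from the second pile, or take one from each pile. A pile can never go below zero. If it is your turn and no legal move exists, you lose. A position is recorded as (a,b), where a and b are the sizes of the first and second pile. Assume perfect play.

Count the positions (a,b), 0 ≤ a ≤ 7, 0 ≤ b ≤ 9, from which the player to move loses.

31

Compute win/loss labels from the base case upward. A position with no move is L. Any other position is W if it can reach an L in one move, else L.
Every move lowers a or b (never raises either), so fill the grid row by row in increasing a, and left to right within a row: each cell's successors are then already labelled.
      b=0  b=1  b=2  b=3  b=4  b=5  b=6  b=7  b=8  b=9
a=0:    L    L    L    L    W    W    W    W    L    L
a=1:    L    W    W    W    W    L    L    L    L    W
a=2:    L    W    L    L    W    L    W    W    W    W
a=3:    L    W    L    W    W    L    W    L    L    W
a=4:    W    W    W    W    L    L    W    L    W    W
a=5:    W    W    W    W    L    W    W    W    W    W
a=6:    W    L    W    W    L    W    W    W    W    L
a=7:    W    L    W    W    L    W    L    W    W    L
Cells with no legal move (terminal, hence L): (0,0), (0,1), (0,2), (0,3), (1,0), (2,0), (3,0).
The remaining L cells, each justified by listing all of its moves:
(0,8): only reaches (0,4)(W), which is W → L
(0,9): only reaches (0,5)(W), which is W → L
(1,5): only reaches (1,1)(W), (0,4)(W), all W → L
(1,6): only reaches (1,2)(W), (0,5)(W), all W → L
(1,7): only reaches (1,3)(W), (0,6)(W), all W → L
(1,8): only reaches (1,4)(W), (0,7)(W), all W → L
(2,2): only reaches (1,1)(W), which is W → L
(2,3): only reaches (1,2)(W), which is W → L
(2,5): only reaches (2,1)(W), (1,4)(W), all W → L
(3,2): only reaches (2,1)(W), which is W → L
(3,5): only reaches (3,1)(W), (2,4)(W), all W → L
(3,7): only reaches (3,3)(W), (2,6)(W), all W → L
(3,8): only reaches (3,4)(W), (2,7)(W), all W → L
(4,4): only reaches (0,4)(W), (4,0)(W), (3,3)(W), all W → L
(4,5): only reaches (0,5)(W), (4,1)(W), (3,4)(W), all W → L
(4,7): only reaches (0,7)(W), (4,3)(W), (3,6)(W), all W → L
(5,4): only reaches (1,4)(W), (0,4)(W), (5,0)(W), (4,3)(W), all W → L
(6,1): only reaches (2,1)(W), (1,1)(W), (5,0)(W), all W → L
(6,4): only reaches (2,4)(W), (1,4)(W), (6,0)(W), (5,3)(W), all W → L
(6,9): only reaches (2,9)(W), (1,9)(W), (6,5)(W), (5,8)(W), all W → L
(7,1): only reaches (3,1)(W), (2,1)(W), (6,0)(W), all W → L
(7,4): only reaches (3,4)(W), (2,4)(W), (7,0)(W), (6,3)(W), all W → L
(7,6): only reaches (3,6)(W), (2,6)(W), (7,2)(W), (6,5)(W), all W → L
(7,9): only reaches (3,9)(W), (2,9)(W), (7,5)(W), (6,8)(W), all W → L
Every other cell has at least one move into one of the L cells above, so it is W.
L cells per row: a=0: 6, a=1: 5, a=2: 4, a=3: 5, a=4: 3, a=5: 1, a=6: 3, a=7: 4; total 31.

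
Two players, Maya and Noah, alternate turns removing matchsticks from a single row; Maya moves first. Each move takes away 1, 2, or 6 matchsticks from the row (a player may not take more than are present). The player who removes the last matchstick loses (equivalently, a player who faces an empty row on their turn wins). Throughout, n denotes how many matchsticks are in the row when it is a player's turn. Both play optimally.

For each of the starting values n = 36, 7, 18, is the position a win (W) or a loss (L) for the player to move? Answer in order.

36: L, 7: W, 18: L

Positions with no move are W. A position that does have a move is losing for the player to move precisely when every available move leads to a winning position for the opponent. Fill in the labels:
n=0: no move; the opponent has just taken the last matchstick and therefore loses → W
n=1: only reaches 0(W), which is W → L
n=2: reaches L-position 1 → W
n=3: reaches L-position 1 → W
n=4: only reaches 3(W), 2(W), all W → L
n=5: reaches L-position 4 → W
n=6: reaches L-position 4 → W
n=7: reaches L-position 1 → W
n=8: only reaches 7(W), 6(W), 2(W), all W → L
n=9: reaches L-position 8 → W
n=10: reaches L-position 8 → W
n=11: only reaches 10(W), 9(W), 5(W), all W → L
n=12: reaches L-position 11 → W
n=13: reaches L-position 11 → W
n=14: reaches L-position 8 → W
n=15: only reaches 14(W), 13(W), 9(W), all W → L
n=16: reaches L-position 15 → W
n=17: reaches L-position 15 → W
n=18: only reaches 17(W), 16(W), 12(W), all W → L
n=19: reaches L-position 18 → W
n=20: reaches L-position 18 → W
n=21: reaches L-position 15 → W
n=22: only reaches 21(W), 20(W), 16(W), all W → L
n=23: reaches L-position 22 → W
n=24: reaches L-position 22 → W
n=25: only reaches 24(W), 23(W), 19(W), all W → L
n=26: reaches L-position 25 → W
n=27: reaches L-position 25 → W
n=28: reaches L-position 22 → W
n=29: only reaches 28(W), 27(W), 23(W), all W → L
n=30: reaches L-position 29 → W
n=31: reaches L-position 29 → W
n=32: only reaches 31(W), 30(W), 26(W), all W → L
n=33: reaches L-position 32 → W
n=34: reaches L-position 32 → W
n=35: reaches L-position 29 → W
n=36: only reaches 35(W), 34(W), 30(W), all W → L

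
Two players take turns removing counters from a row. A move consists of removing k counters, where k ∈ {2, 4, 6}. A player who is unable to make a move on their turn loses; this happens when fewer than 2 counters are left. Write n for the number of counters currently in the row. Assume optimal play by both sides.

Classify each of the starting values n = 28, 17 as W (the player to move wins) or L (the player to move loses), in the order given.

Classify positions by backward induction: terminal positions (no move available) are L. From any other position, the mover wins iff some move reaches an L.
n=0: no move → L
n=1: no move → L
n=2: W (go to 0, an L position)
n=3: W (go to 1, an L position)
n=4: W (go to 0, an L position)
n=5: W (go to 1, an L position)
n=6: W (go to 0, an L position)
n=7: W (go to 1, an L position)
n=8: L (options 6(W), 4(W), 2(W) are all W)
n=9: L (options 7(W), 5(W), 3(W) are all W)
n=10: W (go to 8, an L position)
n=11: W (go to 9, an L position)
n=12: W (go to 8, an L position)
n=13: W (go to 9, an L position)
n=14: W (go to 8, an L position)
n=15: W (go to 9, an L position)
n=16: L (options 14(W), 12(W), 10(W) are all W)
n=17: L (options 15(W), 13(W), 11(W) are all W)
n=18: W (go to 16, an L position)
n=19: W (go to 17, an L position)
n=20: W (go to 16, an L position)
n=21: W (go to 17, an L position)
n=22: W (go to 16, an L position)
n=23: W (go to 17, an L position)
n=24: L (options 22(W), 20(W), 18(W) are all W)
n=25: L (options 23(W), 21(W), 19(W) are all W)
n=26: W (go to 24, an L position)
n=27: W (go to 25, an L position)
n=28: W (go to 24, an L position)

28: W, 17: L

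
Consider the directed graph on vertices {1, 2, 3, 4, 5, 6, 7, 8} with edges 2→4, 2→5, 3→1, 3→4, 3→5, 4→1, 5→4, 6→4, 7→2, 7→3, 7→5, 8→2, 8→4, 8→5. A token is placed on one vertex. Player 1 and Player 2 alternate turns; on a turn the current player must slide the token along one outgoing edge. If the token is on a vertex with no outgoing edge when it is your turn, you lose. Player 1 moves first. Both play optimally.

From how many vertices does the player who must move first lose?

Label each position W (a win for the player to move) or L (a loss). A position with no legal move is L; any other position is W exactly when some move reaches an L, and L when every move reaches a W.
Every edge goes from a vertex to one that appears earlier in the order 1, 4, 5, 2, 3, 7, 6, 8, so processing vertices in that order labels each vertex after all of its successors.
1: no outgoing edge → L
4: reaches L-position 1 → W
5: only reaches 4(W), which is W → L
2: reaches L-position 5 → W
3: reaches L-position 5 → W
7: reaches L-position 5 → W
6: only reaches 4(W), which is W → L
8: reaches L-position 5 → W
The L vertices are 1, 5, 6; that is 3 in all.

3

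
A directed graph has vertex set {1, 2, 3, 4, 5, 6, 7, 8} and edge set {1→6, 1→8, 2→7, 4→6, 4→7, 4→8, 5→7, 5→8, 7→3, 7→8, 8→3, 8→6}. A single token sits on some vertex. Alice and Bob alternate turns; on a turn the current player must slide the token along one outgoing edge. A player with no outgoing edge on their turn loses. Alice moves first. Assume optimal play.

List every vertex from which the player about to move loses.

Use the standard recursion: the mover loses at a terminal position; elsewhere, the mover wins exactly when some move hands the opponent an L position.
Every edge goes from a vertex to one that appears earlier in the order 6, 3, 8, 1, 7, 2, 5, 4, so processing vertices in that order labels each vertex after all of its successors.
6: no outgoing edge → L
3: no outgoing edge → L
8: reaches L-position 3 → W
1: reaches L-position 6 → W
7: reaches L-position 3 → W
2: only reaches 7(W), which is W → L
5: only reaches 7(W), 8(W), all W → L
4: reaches L-position 6 → W
The losing starting vertices are exactly the entries labelled L in this table (4 of them).

2, 3, 5, 6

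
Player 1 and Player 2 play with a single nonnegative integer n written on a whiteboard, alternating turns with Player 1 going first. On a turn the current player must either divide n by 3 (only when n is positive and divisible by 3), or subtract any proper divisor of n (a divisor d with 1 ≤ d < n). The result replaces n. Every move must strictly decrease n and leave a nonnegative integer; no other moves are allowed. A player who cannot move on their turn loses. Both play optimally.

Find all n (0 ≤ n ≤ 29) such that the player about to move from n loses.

0, 1, 4, 7, 9, 11, 13, 15, 17, 19, 23, 25, 28

Work bottom-up. With no move the player to move loses. Otherwise the position is W if at least one move leads to an L position for the opponent, and L if every move leads to a W.
n=0: no move → L
n=1: no move → L
n=2: reaches L-position 1 → W
n=3: reaches L-position 1 → W
n=4: only reaches 2(W), 3(W), all W → L
n=5: reaches L-position 4 → W
n=6: reaches L-position 4 → W
n=7: only reaches 6(W), which is W → L
n=8: reaches L-position 4 → W
n=9: only reaches 3(W), 6(W), 8(W), all W → L
n=10: reaches L-position 9 → W
n=11: only reaches 10(W), which is W → L
n=12: reaches L-position 4 → W
n=13: only reaches 12(W), which is W → L
n=14: reaches L-position 7 → W
n=15: only reaches 5(W), 10(W), 12(W), 14(W), all W → L
n=16: reaches L-position 15 → W
n=17: only reaches 16(W), which is W → L
n=18: reaches L-position 9 → W
n=19: only reaches 18(W), which is W → L
n=20: reaches L-position 15 → W
n=21: reaches L-position 7 → W
n=22: reaches L-position 11 → W
n=23: only reaches 22(W), which is W → L
n=24: reaches L-position 23 → W
n=25: only reaches 20(W), 24(W), all W → L
n=26: reaches L-position 13 → W
n=27: reaches L-position 9 → W
n=28: only reaches 14(W), 21(W), 24(W), 26(W), 27(W), all W → L
n=29: reaches L-position 28 → W
Reading off the rows marked L gives the requested list; there are 13 such values of n.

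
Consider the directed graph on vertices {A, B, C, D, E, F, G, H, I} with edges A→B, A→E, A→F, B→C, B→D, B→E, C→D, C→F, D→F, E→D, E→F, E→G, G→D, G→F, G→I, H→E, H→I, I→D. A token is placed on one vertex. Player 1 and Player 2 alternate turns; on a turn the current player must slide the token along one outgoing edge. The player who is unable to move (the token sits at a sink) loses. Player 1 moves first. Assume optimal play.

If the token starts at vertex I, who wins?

Label each position W (a win for the player to move) or L (a loss). A position with no legal move is L; any other position is W exactly when some move reaches an L, and L when every move reaches a W.
Every edge goes from a vertex to one that appears earlier in the order F, D, I, G, E, C, B, H, A, so processing vertices in that order labels each vertex after all of its successors.
F: no outgoing edge → L
D: reaches L-position F → W
I: only reaches D(W), which is W → L
G: reaches L-position I → W
E: reaches L-position F → W
C: reaches L-position F → W
B: only reaches C(W), E(W), D(W), all W → L
H: reaches L-position I → W
A: reaches L-position B → W
The starting position I is L: whatever Player 1 does, the opponent receives a W position.

Player 2 wins.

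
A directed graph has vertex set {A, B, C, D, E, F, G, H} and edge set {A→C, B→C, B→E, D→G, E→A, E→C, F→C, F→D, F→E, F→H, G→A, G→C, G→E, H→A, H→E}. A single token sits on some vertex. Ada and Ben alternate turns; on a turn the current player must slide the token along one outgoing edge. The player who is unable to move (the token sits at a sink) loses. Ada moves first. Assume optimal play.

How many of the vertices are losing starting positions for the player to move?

3

Build the W/L table. Terminal = L. A non-terminal position is W if it has a move to some L; otherwise it is L.
Every edge goes from a vertex to one that appears earlier in the order C, A, E, G, B, D, H, F, so processing vertices in that order labels each vertex after all of its successors.
C: no outgoing edge → L
A: W (go to C, an L position)
E: W (go to C, an L position)
G: W (go to C, an L position)
B: W (go to C, an L position)
D: L (sole option G(W) is W)
H: L (options E(W), A(W) are all W)
F: W (go to H, an L position)
The L vertices are C, D, H; that is 3 in all.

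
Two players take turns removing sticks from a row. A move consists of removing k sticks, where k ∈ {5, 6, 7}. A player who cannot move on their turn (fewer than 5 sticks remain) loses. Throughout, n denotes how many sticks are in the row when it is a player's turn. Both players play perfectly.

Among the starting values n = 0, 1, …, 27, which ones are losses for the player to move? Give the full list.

0, 1, 2, 3, 4, 12, 13, 14, 15, 16, 24, 25, 26, 27

Classify positions by backward induction: terminal positions (no move available) are L. From any other position, the mover wins iff some move reaches an L.
n=0: no move → L
n=1: no move → L
n=2: no move → L
n=3: no move → L
n=4: no move → L
n=5: can move to 0, which is L ⇒ W
n=6: can move to 1, which is L ⇒ W
n=7: can move to 2, which is L ⇒ W
n=8: can move to 3, which is L ⇒ W
n=9: can move to 4, which is L ⇒ W
n=10: can move to 4, which is L ⇒ W
n=11: can move to 4, which is L ⇒ W
n=12: moves to 7(W), 6(W), 5(W); every one is W ⇒ L
n=13: moves to 8(W), 7(W), 6(W); every one is W ⇒ L
n=14: moves to 9(W), 8(W), 7(W); every one is W ⇒ L
n=15: moves to 10(W), 9(W), 8(W); every one is W ⇒ L
n=16: moves to 11(W), 10(W), 9(W); every one is W ⇒ L
n=17: can move to 12, which is L ⇒ W
n=18: can move to 13, which is L ⇒ W
n=19: can move to 14, which is L ⇒ W
n=20: can move to 15, which is L ⇒ W
n=21: can move to 16, which is L ⇒ W
n=22: can move to 16, which is L ⇒ W
n=23: can move to 16, which is L ⇒ W
n=24: moves to 19(W), 18(W), 17(W); every one is W ⇒ L
n=25: moves to 20(W), 19(W), 18(W); every one is W ⇒ L
n=26: moves to 21(W), 20(W), 19(W); every one is W ⇒ L
n=27: moves to 22(W), 21(W), 20(W); every one is W ⇒ L
Reading off the rows marked L gives the requested list; there are 14 such values of n.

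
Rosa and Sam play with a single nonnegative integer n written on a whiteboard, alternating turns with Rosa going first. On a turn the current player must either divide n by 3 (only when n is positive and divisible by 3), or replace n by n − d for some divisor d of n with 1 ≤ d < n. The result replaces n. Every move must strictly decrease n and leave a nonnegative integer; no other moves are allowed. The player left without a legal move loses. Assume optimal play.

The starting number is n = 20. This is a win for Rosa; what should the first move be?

Compute win/loss labels from the base case upward. A position with no move is L. Any other position is W if it can reach an L in one move, else L.
n=0: no move → L
n=1: no move → L
n=2: reaches L-position 1 → W
n=3: reaches L-position 1 → W
n=4: only reaches 2(W), 3(W), all W → L
n=5: reaches L-position 4 → W
n=6: reaches L-position 4 → W
n=7: only reaches 6(W), which is W → L
n=8: reaches L-position 4 → W
n=9: only reaches 3(W), 6(W), 8(W), all W → L
n=10: reaches L-position 9 → W
n=11: only reaches 10(W), which is W → L
n=12: reaches L-position 4 → W
n=13: only reaches 12(W), which is W → L
n=14: reaches L-position 7 → W
n=15: only reaches 5(W), 10(W), 12(W), 14(W), all W → L
n=16: reaches L-position 15 → W
n=17: only reaches 16(W), which is W → L
n=18: reaches L-position 9 → W
n=19: only reaches 18(W), which is W → L
n=20: reaches L-position 15 → W
From 20, the L positions reachable in one move are: 15, 19. Any move reaching one of these is winning.

Move to 15.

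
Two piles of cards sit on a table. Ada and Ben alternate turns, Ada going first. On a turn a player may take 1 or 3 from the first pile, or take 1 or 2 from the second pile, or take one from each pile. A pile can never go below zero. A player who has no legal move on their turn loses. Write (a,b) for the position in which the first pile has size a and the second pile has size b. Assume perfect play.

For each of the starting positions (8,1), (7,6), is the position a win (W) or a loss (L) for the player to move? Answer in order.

Label each position W (a win for the player to move) or L (a loss). A position with no legal move is L; any other position is W exactly when some move reaches an L, and L when every move reaches a W.
No move ever increases a pile, so every position that can arise here has a ≤ 8 and b ≤ 6; it is enough to label the cells with 0 ≤ a ≤ 8 and 0 ≤ b ≤ 6.
Every move lowers a or b (never raises either), so fill the grid row by row in increasing a, and left to right within a row: each cell's successors are then already labelled.
      b=0  b=1  b=2  b=3  b=4  b=5  b=6
a=0:    L    W    W    L    W    W    L
a=1:    W    W    L    W    W    L    W
a=2:    L    W    W    W    L    W    W
a=3:    W    W    L    W    W    W    W
a=4:    L    W    W    W    L    W    W
a=5:    W    W    L    W    W    W    L
a=6:    L    W    W    W    L    W    W
a=7:    W    W    L    W    W    W    L
a=8:    L    W    W    W    L    W    W
Cells with no legal move (terminal, hence L): (0,0).
The remaining L cells, each justified by listing all of its moves:
(0,3): →(0,2)(W), (0,1)(W) — all W, so L
(0,6): →(0,5)(W), (0,4)(W) — all W, so L
(1,2): →(0,2)(W), (1,1)(W), (1,0)(W), (0,1)(W) — all W, so L
(1,5): →(0,5)(W), (1,4)(W), (1,3)(W), (0,4)(W) — all W, so L
(2,0): →(1,0)(W) only, which is W, so L
(2,4): →(1,4)(W), (2,3)(W), (2,2)(W), (1,3)(W) — all W, so L
(3,2): →(2,2)(W), (0,2)(W), (3,1)(W), (3,0)(W), (2,1)(W) — all W, so L
(4,0): →(3,0)(W), (1,0)(W) — all W, so L
(4,4): →(3,4)(W), (1,4)(W), (4,3)(W), (4,2)(W), (3,3)(W) — all W, so L
(5,2): →(4,2)(W), (2,2)(W), (5,1)(W), (5,0)(W), (4,1)(W) — all W, so L
(5,6): →(4,6)(W), (2,6)(W), (5,5)(W), (5,4)(W), (4,5)(W) — all W, so L
(6,0): →(5,0)(W), (3,0)(W) — all W, so L
(6,4): →(5,4)(W), (3,4)(W), (6,3)(W), (6,2)(W), (5,3)(W) — all W, so L
(7,2): →(6,2)(W), (4,2)(W), (7,1)(W), (7,0)(W), (6,1)(W) — all W, so L
(7,6): →(6,6)(W), (4,6)(W), (7,5)(W), (7,4)(W), (6,5)(W) — all W, so L
(8,0): →(7,0)(W), (5,0)(W) — all W, so L
(8,4): →(7,4)(W), (5,4)(W), (8,3)(W), (8,2)(W), (7,3)(W) — all W, so L
Every other cell has at least one move into one of the L cells above, so it is W.
(8,1): the move to (8,0) reaches an L cell, so W
(7,6): one of the L cells justified above, so L

(8,1): W, (7,6): L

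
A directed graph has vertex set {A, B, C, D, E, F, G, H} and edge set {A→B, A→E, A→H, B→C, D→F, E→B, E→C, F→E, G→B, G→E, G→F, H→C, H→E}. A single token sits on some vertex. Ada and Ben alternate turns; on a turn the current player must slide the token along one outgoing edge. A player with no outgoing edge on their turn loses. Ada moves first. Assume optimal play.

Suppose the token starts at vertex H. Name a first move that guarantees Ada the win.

Move to C.

Label each position W (a win for the player to move) or L (a loss). A position with no legal move is L; any other position is W exactly when some move reaches an L, and L when every move reaches a W.
Every edge goes from a vertex to one that appears earlier in the order C, B, E, F, H, D, G, A, so processing vertices in that order labels each vertex after all of its successors.
C: no outgoing edge → L
B: can move to C, which is L ⇒ W
E: can move to C, which is L ⇒ W
F: the only move is to E(W), a W ⇒ L
H: can move to C, which is L ⇒ W
D: can move to F, which is L ⇒ W
G: can move to F, which is L ⇒ W
A: moves to H(W), E(W), B(W); every one is W ⇒ L
From H, the L positions reachable in one move are: C.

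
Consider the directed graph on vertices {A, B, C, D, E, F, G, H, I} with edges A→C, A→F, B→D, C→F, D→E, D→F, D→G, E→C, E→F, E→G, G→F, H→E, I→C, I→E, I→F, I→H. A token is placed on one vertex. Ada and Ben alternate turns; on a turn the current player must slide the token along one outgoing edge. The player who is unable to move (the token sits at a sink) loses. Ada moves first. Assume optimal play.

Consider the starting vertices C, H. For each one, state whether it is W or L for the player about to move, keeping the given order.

Classify positions by backward induction: terminal positions (no move available) are L. From any other position, the mover wins iff some move reaches an L.
Every edge goes from a vertex to one that appears earlier in the order F, C, A, G, E, D, H, B, I, so processing vertices in that order labels each vertex after all of its successors.
F: no outgoing edge → L
C: →F(L), so W
A: →F(L), so W
G: →F(L), so W
E: →F(L), so W
D: →F(L), so W
H: →E(W) only, which is W, so L
B: →D(W) only, which is W, so L
I: →H(L), so W

C: W, H: L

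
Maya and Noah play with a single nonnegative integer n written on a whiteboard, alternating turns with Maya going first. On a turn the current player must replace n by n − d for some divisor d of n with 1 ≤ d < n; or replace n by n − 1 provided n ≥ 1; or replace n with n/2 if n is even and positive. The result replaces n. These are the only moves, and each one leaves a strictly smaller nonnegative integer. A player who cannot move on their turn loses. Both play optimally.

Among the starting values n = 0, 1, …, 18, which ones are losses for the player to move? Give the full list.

0, 2, 5, 7, 9, 11, 13, 15, 17

Positions with no move are L. A position that does have a move is losing for the player to move precisely when every available move leads to a winning position for the opponent. Fill in the labels:
n=0: no move → L
n=1: W (go to 0, an L position)
n=2: L (sole option 1(W) is W)
n=3: W (go to 2, an L position)
n=4: W (go to 2, an L position)
n=5: L (sole option 4(W) is W)
n=6: W (go to 5, an L position)
n=7: L (sole option 6(W) is W)
n=8: W (go to 7, an L position)
n=9: L (options 6(W), 8(W) are all W)
n=10: W (go to 5, an L position)
n=11: L (sole option 10(W) is W)
n=12: W (go to 9, an L position)
n=13: L (sole option 12(W) is W)
n=14: W (go to 7, an L position)
n=15: L (options 10(W), 12(W), 14(W) are all W)
n=16: W (go to 15, an L position)
n=17: L (sole option 16(W) is W)
n=18: W (go to 9, an L position)
The losing starting values of n are exactly the entries labelled L in this table (9 of them).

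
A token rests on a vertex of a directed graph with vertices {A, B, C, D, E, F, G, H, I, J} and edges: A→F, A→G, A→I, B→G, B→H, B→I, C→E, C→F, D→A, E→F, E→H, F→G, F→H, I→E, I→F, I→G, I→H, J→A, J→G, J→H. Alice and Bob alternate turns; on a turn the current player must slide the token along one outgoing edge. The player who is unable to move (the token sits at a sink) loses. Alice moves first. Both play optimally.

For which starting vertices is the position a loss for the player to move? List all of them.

Compute win/loss labels from the base case upward. A position with no move is L. Any other position is W if it can reach an L in one move, else L.
Every edge goes from a vertex to one that appears earlier in the order H, G, F, E, I, A, D, J, C, B, so processing vertices in that order labels each vertex after all of its successors.
H: no outgoing edge → L
G: no outgoing edge → L
F: →G(L), so W
E: →H(L), so W
I: →G(L), so W
A: →G(L), so W
D: →A(W) only, which is W, so L
J: →G(L), so W
C: →E(W), F(W) — all W, so L
B: →G(L), so W
Reading off the rows marked L gives the requested list; there are 4 such vertices.

C, D, G, H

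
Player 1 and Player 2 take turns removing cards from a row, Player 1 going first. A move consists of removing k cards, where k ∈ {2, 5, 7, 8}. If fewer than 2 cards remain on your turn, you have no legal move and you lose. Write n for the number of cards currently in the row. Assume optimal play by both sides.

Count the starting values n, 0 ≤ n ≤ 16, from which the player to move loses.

6

Use the standard recursion: the mover loses at a terminal position; elsewhere, the mover wins exactly when some move hands the opponent an L position.
n=0: no move → L
n=1: no move → L
n=2: →0(L), so W
n=3: →1(L), so W
n=4: →2(W) only, which is W, so L
n=5: →0(L), so W
n=6: →4(L), so W
n=7: →0(L), so W
n=8: →1(L), so W
n=9: →4(L), so W
n=10: →8(W), 5(W), 3(W), 2(W) — all W, so L
n=11: →4(L), so W
n=12: →10(L), so W
n=13: →11(W), 8(W), 6(W), 5(W) — all W, so L
n=14: →12(W), 9(W), 7(W), 6(W) — all W, so L
n=15: →13(L), so W
n=16: →14(L), so W
L entries with 0 ≤ n ≤ 16: n = 0, 1, 4, 10, 13, 14; that makes 6.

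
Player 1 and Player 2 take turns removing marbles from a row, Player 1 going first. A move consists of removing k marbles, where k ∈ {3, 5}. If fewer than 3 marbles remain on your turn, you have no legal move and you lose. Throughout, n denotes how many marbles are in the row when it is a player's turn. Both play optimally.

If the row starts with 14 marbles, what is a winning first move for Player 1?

Positions with no move are L. A position that does have a move is losing for the player to move precisely when every available move leads to a winning position for the opponent. Fill in the labels:
n=0: no move → L
n=1: no move → L
n=2: no move → L
n=3: →0(L), so W
n=4: →1(L), so W
n=5: →2(L), so W
n=6: →1(L), so W
n=7: →2(L), so W
n=8: →5(W), 3(W) — all W, so L
n=9: →6(W), 4(W) — all W, so L
n=10: →7(W), 5(W) — all W, so L
n=11: →8(L), so W
n=12: →9(L), so W
n=13: →10(L), so W
n=14: →9(L), so W
From 14, the L positions reachable in one move are: 9.

Remove 5, leaving 9.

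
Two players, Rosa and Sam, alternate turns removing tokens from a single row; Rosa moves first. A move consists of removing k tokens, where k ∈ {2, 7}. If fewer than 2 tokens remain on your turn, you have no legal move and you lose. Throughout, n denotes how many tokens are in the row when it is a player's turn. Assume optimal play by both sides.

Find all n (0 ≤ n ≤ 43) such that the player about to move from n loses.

Compute win/loss labels from the base case upward. A position with no move is L. Any other position is W if it can reach an L in one move, else L.
n=0: no move → L
n=1: no move → L
n=2: can move to 0, which is L ⇒ W
n=3: can move to 1, which is L ⇒ W
n=4: the only move is to 2(W), a W ⇒ L
n=5: the only move is to 3(W), a W ⇒ L
n=6: can move to 4, which is L ⇒ W
n=7: can move to 5, which is L ⇒ W
n=8: can move to 1, which is L ⇒ W
n=9: moves to 7(W), 2(W); every one is W ⇒ L
n=10: moves to 8(W), 3(W); every one is W ⇒ L
n=11: can move to 9, which is L ⇒ W
n=12: can move to 10, which is L ⇒ W
n=13: moves to 11(W), 6(W); every one is W ⇒ L
n=14: moves to 12(W), 7(W); every one is W ⇒ L
n=15: can move to 13, which is L ⇒ W
n=16: can move to 14, which is L ⇒ W
n=17: can move to 10, which is L ⇒ W
n=18: moves to 16(W), 11(W); every one is W ⇒ L
n=19: moves to 17(W), 12(W); every one is W ⇒ L
n=20: can move to 18, which is L ⇒ W
n=21: can move to 19, which is L ⇒ W
n=22: moves to 20(W), 15(W); every one is W ⇒ L
n=23: moves to 21(W), 16(W); every one is W ⇒ L
n=24: can move to 22, which is L ⇒ W
n=25: can move to 23, which is L ⇒ W
n=26: can move to 19, which is L ⇒ W
n=27: moves to 25(W), 20(W); every one is W ⇒ L
n=28: moves to 26(W), 21(W); every one is W ⇒ L
n=29: can move to 27, which is L ⇒ W
n=30: can move to 28, which is L ⇒ W
n=31: moves to 29(W), 24(W); every one is W ⇒ L
n=32: moves to 30(W), 25(W); every one is W ⇒ L
n=33: can move to 31, which is L ⇒ W
n=34: can move to 32, which is L ⇒ W
n=35: can move to 28, which is L ⇒ W
n=36: moves to 34(W), 29(W); every one is W ⇒ L
n=37: moves to 35(W), 30(W); every one is W ⇒ L
n=38: can move to 36, which is L ⇒ W
n=39: can move to 37, which is L ⇒ W
n=40: moves to 38(W), 33(W); every one is W ⇒ L
n=41: moves to 39(W), 34(W); every one is W ⇒ L
n=42: can move to 40, which is L ⇒ W
n=43: can move to 41, which is L ⇒ W
Reading off the rows marked L gives the requested list; there are 20 such values of n.

0, 1, 4, 5, 9, 10, 13, 14, 18, 19, 22, 23, 27, 28, 31, 32, 36, 37, 40, 41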